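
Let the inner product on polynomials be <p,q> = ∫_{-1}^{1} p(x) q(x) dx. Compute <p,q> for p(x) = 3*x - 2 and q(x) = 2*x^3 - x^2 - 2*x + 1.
<p,q> = -64/15

Expand the product: p(x)·q(x) = 6*x^4 - 7*x^3 - 4*x^2 + 7*x - 2.
∫_{-1}^{1} of each monomial x^k gives [2/(k+1) if k even, 0 if k odd]. Integrating term-by-term (or equivalently evaluating the antiderivative F(x) = 6*x^5/5 - 7*x^4/4 - 4*x^3/3 + 7*x^2/2 - 2*x at the endpoints):
  F(1) − F(−1) = -23/60 − (233/60) = -64/15.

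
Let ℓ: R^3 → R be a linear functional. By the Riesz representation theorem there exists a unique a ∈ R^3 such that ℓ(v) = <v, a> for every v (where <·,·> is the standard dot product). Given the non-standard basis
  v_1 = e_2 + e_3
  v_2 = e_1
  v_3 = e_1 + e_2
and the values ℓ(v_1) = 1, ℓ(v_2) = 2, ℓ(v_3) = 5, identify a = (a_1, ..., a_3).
a = (2, 3, -2)

Write a = (a_1, ..., a_3) in the standard basis. For each basis vector v_i, ℓ(v_i) = <v_i, a> is a linear equation in the a_j's. Collect the n equations into a matrix system V a = ℓ, where row i of V is v_i (expressed in the standard basis). Since V is invertible (lower-triangular with 1s on the diagonal, up to permutation), solve by back-substitution:
  V =
[[0, 1, 1],
 [1, 0, 0],
 [1, 1, 0]]
  V a = (1, 2, 5)
Solving gives a = (2, 3, -2).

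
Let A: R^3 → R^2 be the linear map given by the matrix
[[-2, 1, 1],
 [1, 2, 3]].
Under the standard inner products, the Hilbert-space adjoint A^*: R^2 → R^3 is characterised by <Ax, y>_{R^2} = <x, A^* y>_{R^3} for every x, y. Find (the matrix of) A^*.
A^* = A^T =
[[-2, 1],
 [1, 2],
 [1, 3]]

For real matrices with standard dot products, the defining identity <Ax, y> = <x, A^* y> gives (Ax)^T y = x^T (A^*) y, i.e. x^T A^T y = x^T (A^*) y. Since this holds for all x, y, we must have A^* = A^T. Therefore
A^* =
[[-2, 1],
 [1, 2],
 [1, 3]].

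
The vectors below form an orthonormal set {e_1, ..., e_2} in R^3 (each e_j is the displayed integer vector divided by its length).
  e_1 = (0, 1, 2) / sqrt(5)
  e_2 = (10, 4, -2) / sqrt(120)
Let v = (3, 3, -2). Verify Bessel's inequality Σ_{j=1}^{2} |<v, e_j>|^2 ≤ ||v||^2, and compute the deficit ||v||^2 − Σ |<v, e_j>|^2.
Σ |<v, e_j>|^2 = 107/6; ||v||^2 = 22; deficit = 25/6

Write each e_j = u_j / sqrt(<u_j, u_j>) where u_j is the displayed integer vector. Then <v, e_j> = <v, u_j> / sqrt(<u_j, u_j>), so |<v, e_j>|^2 = <v, u_j>^2 / <u_j, u_j>.
Coefficients: <v, e_1> = -1/sqrt(5), <v, e_2> = 46/sqrt(120).
Square and sum: Σ |<v, e_j>|^2 = 107/6.
Compute ||v||^2 = v·v = 22.
Deficit = 22 − 107/6 = 25/6 ≥ 0, confirming Bessel's inequality. (The deficit equals ||v − Σ <v,e_j> e_j||^2, the squared distance from v to span{e_j}.)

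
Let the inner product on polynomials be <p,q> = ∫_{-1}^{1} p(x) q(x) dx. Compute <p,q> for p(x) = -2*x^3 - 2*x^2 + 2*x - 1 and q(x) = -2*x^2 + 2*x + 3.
<p,q> = -6

Expand the product: p(x)·q(x) = 4*x^5 - 14*x^3 + 4*x - 3.
∫_{-1}^{1} of each monomial x^k gives [2/(k+1) if k even, 0 if k odd]. Integrating term-by-term (or equivalently evaluating the antiderivative F(x) = 2*x^6/3 - 7*x^4/2 + 2*x^2 - 3*x at the endpoints):
  F(1) − F(−1) = -23/6 − (13/6) = -6.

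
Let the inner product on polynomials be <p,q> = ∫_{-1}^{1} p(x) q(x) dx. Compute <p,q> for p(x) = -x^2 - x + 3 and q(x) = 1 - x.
<p,q> = 6

Expand the product: p(x)·q(x) = x^3 - 4*x + 3.
∫_{-1}^{1} of each monomial x^k gives [2/(k+1) if k even, 0 if k odd]. Integrating term-by-term (or equivalently evaluating the antiderivative F(x) = x^4/4 - 2*x^2 + 3*x at the endpoints):
  F(1) − F(−1) = 5/4 − (-19/4) = 6.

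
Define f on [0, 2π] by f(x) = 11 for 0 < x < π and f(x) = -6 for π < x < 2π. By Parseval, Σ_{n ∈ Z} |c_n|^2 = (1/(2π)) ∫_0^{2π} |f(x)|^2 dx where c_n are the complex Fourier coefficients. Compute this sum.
Σ |c_n|^2 = 157/2

Parseval equates the L^2 energy of f (normalised by 1/(2π)) with the ℓ^2 sum of its Fourier coefficients: (1/(2π)) ∫_0^{2π} |f|^2 = Σ |c_n|^2.
Compute the left side: (1/(2π)) [∫_0^π 11^2 dx + ∫_π^{2π} (-6)^2 dx] = (1/(2π)) · (121π + 36π) = (121 + 36)/2 = 157/2.
So Σ_{n ∈ Z} |c_n|^2 = 157/2.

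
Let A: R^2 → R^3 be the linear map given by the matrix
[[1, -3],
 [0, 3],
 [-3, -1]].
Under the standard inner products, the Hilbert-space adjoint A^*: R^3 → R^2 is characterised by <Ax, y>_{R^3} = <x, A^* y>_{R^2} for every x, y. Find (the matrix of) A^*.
A^* = A^T =
[[1, 0, -3],
 [-3, 3, -1]]

For real matrices with standard dot products, the defining identity <Ax, y> = <x, A^* y> gives (Ax)^T y = x^T (A^*) y, i.e. x^T A^T y = x^T (A^*) y. Since this holds for all x, y, we must have A^* = A^T. Therefore
A^* =
[[1, 0, -3],
 [-3, 3, -1]].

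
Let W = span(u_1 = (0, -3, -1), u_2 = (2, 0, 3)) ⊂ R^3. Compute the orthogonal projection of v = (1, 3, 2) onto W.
proj_W(v) = (94/121, 357/121, 260/121)

Set up U = [u_1 | ... | u_2] ∈ R^(3×2). The projector onto W = col(U) is P = U (U^T U)^(-1) U^T.
Compute U^T U =
  [10, -3]
  [-3, 13],
and U^T v = (-11, 8).
Solve U^T U · c = U^T v for the coefficients: c = (-119/121, 47/121). The projection is proj_W(v) = U c.
Check: (v - proj_W(v)) · u_1 = 0  (should be 0).
Check: (v - proj_W(v)) · u_2 = 0  (should be 0).
Result: proj_W(v) = (94/121, 357/121, 260/121).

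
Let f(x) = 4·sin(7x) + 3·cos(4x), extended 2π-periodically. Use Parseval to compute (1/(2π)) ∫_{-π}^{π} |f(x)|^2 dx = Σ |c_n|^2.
Σ |c_n|^2 = 25/2

Expand |f|^2 and use orthogonality of {sin(nx), cos(mx)} on [-π, π]:
  ∫_{-π}^{π} sin(nx)^2 dx = π, ∫ cos(mx)^2 dx = π, and cross terms integrate to 0.
So ∫_{-π}^{π} f(x)^2 dx = 4^2 · π + 3^2 · π = (16 + 9)π.
Divide by 2π: (16 + 9)/2 = 25/2.
By Parseval, this equals Σ |c_n|^2.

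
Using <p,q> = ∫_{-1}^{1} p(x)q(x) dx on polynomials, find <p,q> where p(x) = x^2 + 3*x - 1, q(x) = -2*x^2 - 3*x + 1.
<p,q> = -34/5

Expand the product: p(x)·q(x) = -2*x^4 - 9*x^3 - 6*x^2 + 6*x - 1.
∫_{-1}^{1} of each monomial x^k gives [2/(k+1) if k even, 0 if k odd]. Integrating term-by-term (or equivalently evaluating the antiderivative F(x) = -2*x^5/5 - 9*x^4/4 - 2*x^3 + 3*x^2 - x at the endpoints):
  F(1) − F(−1) = -53/20 − (83/20) = -34/5.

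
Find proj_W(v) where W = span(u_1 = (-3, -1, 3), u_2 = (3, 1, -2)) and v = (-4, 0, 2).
proj_W(v) = (-18/5, -6/5, 2)

Set up U = [u_1 | ... | u_2] ∈ R^(3×2). The projector onto W = col(U) is P = U (U^T U)^(-1) U^T.
Compute U^T U =
  [19, -16]
  [-16, 14],
and U^T v = (18, -16).
Solve U^T U · c = U^T v for the coefficients: c = (-2/5, -8/5). The projection is proj_W(v) = U c.
Check: (v - proj_W(v)) · u_1 = 0  (should be 0).
Check: (v - proj_W(v)) · u_2 = 0  (should be 0).
Result: proj_W(v) = (-18/5, -6/5, 2).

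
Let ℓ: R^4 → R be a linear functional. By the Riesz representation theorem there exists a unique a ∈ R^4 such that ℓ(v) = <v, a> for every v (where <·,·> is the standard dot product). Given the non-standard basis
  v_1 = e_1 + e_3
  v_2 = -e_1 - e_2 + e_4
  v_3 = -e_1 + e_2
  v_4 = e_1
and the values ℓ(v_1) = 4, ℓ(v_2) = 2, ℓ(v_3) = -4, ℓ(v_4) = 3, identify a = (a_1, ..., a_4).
a = (3, -1, 1, 4)

Write a = (a_1, ..., a_4) in the standard basis. For each basis vector v_i, ℓ(v_i) = <v_i, a> is a linear equation in the a_j's. Collect the n equations into a matrix system V a = ℓ, where row i of V is v_i (expressed in the standard basis). Since V is invertible (lower-triangular with 1s on the diagonal, up to permutation), solve by back-substitution:
  V =
[[1, 0, 1, 0],
 [-1, -1, 0, 1],
 [-1, 1, 0, 0],
 [1, 0, 0, 0]]
  V a = (4, 2, -4, 3)
Solving gives a = (3, -1, 1, 4).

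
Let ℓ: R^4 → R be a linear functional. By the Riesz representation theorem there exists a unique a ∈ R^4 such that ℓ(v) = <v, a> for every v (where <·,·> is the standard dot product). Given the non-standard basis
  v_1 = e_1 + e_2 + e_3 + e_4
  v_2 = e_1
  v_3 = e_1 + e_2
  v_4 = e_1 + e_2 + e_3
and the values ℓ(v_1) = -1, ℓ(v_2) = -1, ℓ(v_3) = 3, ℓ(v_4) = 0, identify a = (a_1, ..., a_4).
a = (-1, 4, -3, -1)

Write a = (a_1, ..., a_4) in the standard basis. For each basis vector v_i, ℓ(v_i) = <v_i, a> is a linear equation in the a_j's. Collect the n equations into a matrix system V a = ℓ, where row i of V is v_i (expressed in the standard basis). Since V is invertible (lower-triangular with 1s on the diagonal, up to permutation), solve by back-substitution:
  V =
[[1, 1, 1, 1],
 [1, 0, 0, 0],
 [1, 1, 0, 0],
 [1, 1, 1, 0]]
  V a = (-1, -1, 3, 0)
Solving gives a = (-1, 4, -3, -1).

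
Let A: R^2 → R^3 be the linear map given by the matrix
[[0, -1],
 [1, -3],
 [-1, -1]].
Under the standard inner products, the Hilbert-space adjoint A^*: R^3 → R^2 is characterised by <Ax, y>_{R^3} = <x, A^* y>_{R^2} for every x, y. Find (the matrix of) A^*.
A^* = A^T =
[[0, 1, -1],
 [-1, -3, -1]]

For real matrices with standard dot products, the defining identity <Ax, y> = <x, A^* y> gives (Ax)^T y = x^T (A^*) y, i.e. x^T A^T y = x^T (A^*) y. Since this holds for all x, y, we must have A^* = A^T. Therefore
A^* =
[[0, 1, -1],
 [-1, -3, -1]].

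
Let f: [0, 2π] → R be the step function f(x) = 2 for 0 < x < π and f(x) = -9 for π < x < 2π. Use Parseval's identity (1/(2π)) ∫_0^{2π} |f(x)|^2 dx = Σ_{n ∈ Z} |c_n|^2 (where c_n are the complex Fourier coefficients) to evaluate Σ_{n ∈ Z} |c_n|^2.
Σ |c_n|^2 = 85/2

Parseval equates the L^2 energy of f (normalised by 1/(2π)) with the ℓ^2 sum of its Fourier coefficients: (1/(2π)) ∫_0^{2π} |f|^2 = Σ |c_n|^2.
Compute the left side: (1/(2π)) [∫_0^π 2^2 dx + ∫_π^{2π} (-9)^2 dx] = (1/(2π)) · (4π + 81π) = (4 + 81)/2 = 85/2.
So Σ_{n ∈ Z} |c_n|^2 = 85/2.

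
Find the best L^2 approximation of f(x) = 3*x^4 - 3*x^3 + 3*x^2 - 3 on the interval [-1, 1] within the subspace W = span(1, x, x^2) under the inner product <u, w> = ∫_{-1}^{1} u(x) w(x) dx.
g(x) = 39*x^2/7 - 9*x/5 - 114/35

The best approximation g ∈ W is the orthogonal projection of f onto W. Writing g = a_0 + a_1 x + a_2 x^2, the coefficients solve the normal equations G · a = b where
  G_{ij} = <φ_i, φ_j> and b_i = <f, φ_i>, with φ_0 = 1, φ_1 = x, φ_2 = x^2.
G =
  [2, 0, 2/3]
  [0, 2/3, 0]
  [2/3, 0, 2/5],
b = (-14/5, -6/5, 2/35).
Solving gives a_0 = -114/35, a_1 = -9/5, a_2 = 39/7, so
  g(x) = 39*x^2/7 - 9*x/5 - 114/35.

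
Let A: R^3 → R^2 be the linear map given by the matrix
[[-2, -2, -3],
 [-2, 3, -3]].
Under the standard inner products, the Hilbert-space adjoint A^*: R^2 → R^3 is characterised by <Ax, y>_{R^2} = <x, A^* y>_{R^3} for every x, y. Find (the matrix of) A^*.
A^* = A^T =
[[-2, -2],
 [-2, 3],
 [-3, -3]]

For real matrices with standard dot products, the defining identity <Ax, y> = <x, A^* y> gives (Ax)^T y = x^T (A^*) y, i.e. x^T A^T y = x^T (A^*) y. Since this holds for all x, y, we must have A^* = A^T. Therefore
A^* =
[[-2, -2],
 [-2, 3],
 [-3, -3]].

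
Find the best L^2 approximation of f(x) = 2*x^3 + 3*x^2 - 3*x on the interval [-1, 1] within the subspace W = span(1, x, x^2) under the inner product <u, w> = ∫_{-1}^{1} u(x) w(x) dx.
g(x) = 3*x^2 - 9*x/5

The best approximation g ∈ W is the orthogonal projection of f onto W. Writing g = a_0 + a_1 x + a_2 x^2, the coefficients solve the normal equations G · a = b where
  G_{ij} = <φ_i, φ_j> and b_i = <f, φ_i>, with φ_0 = 1, φ_1 = x, φ_2 = x^2.
G =
  [2, 0, 2/3]
  [0, 2/3, 0]
  [2/3, 0, 2/5],
b = (2, -6/5, 6/5).
Solving gives a_0 = 0, a_1 = -9/5, a_2 = 3, so
  g(x) = 3*x^2 - 9*x/5.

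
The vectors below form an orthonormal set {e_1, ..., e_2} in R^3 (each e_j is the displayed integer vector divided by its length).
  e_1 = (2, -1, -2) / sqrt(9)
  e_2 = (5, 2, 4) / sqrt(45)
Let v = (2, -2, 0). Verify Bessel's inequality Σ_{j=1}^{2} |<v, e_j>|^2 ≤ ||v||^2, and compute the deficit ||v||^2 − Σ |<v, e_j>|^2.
Σ |<v, e_j>|^2 = 24/5; ||v||^2 = 8; deficit = 16/5

Write each e_j = u_j / sqrt(<u_j, u_j>) where u_j is the displayed integer vector. Then <v, e_j> = <v, u_j> / sqrt(<u_j, u_j>), so |<v, e_j>|^2 = <v, u_j>^2 / <u_j, u_j>.
Coefficients: <v, e_1> = 6/sqrt(9), <v, e_2> = 6/sqrt(45).
Square and sum: Σ |<v, e_j>|^2 = 24/5.
Compute ||v||^2 = v·v = 8.
Deficit = 8 − 24/5 = 16/5 ≥ 0, confirming Bessel's inequality. (The deficit equals ||v − Σ <v,e_j> e_j||^2, the squared distance from v to span{e_j}.)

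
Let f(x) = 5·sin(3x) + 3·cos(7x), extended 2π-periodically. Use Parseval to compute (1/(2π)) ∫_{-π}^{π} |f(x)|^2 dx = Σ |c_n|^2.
Σ |c_n|^2 = 17

Expand |f|^2 and use orthogonality of {sin(nx), cos(mx)} on [-π, π]:
  ∫_{-π}^{π} sin(nx)^2 dx = π, ∫ cos(mx)^2 dx = π, and cross terms integrate to 0.
So ∫_{-π}^{π} f(x)^2 dx = 5^2 · π + 3^2 · π = (25 + 9)π.
Divide by 2π: (25 + 9)/2 = 17.
By Parseval, this equals Σ |c_n|^2.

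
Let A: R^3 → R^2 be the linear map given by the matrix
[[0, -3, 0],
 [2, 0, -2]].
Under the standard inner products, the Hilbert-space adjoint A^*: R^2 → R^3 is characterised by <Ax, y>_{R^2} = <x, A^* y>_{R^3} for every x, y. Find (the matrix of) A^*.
A^* = A^T =
[[0, 2],
 [-3, 0],
 [0, -2]]

For real matrices with standard dot products, the defining identity <Ax, y> = <x, A^* y> gives (Ax)^T y = x^T (A^*) y, i.e. x^T A^T y = x^T (A^*) y. Since this holds for all x, y, we must have A^* = A^T. Therefore
A^* =
[[0, 2],
 [-3, 0],
 [0, -2]].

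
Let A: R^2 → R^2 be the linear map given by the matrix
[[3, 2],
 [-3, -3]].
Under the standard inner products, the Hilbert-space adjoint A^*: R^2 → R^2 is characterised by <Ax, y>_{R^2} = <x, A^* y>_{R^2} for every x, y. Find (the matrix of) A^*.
A^* = A^T =
[[3, -3],
 [2, -3]]

For real matrices with standard dot products, the defining identity <Ax, y> = <x, A^* y> gives (Ax)^T y = x^T (A^*) y, i.e. x^T A^T y = x^T (A^*) y. Since this holds for all x, y, we must have A^* = A^T. Therefore
A^* =
[[3, -3],
 [2, -3]].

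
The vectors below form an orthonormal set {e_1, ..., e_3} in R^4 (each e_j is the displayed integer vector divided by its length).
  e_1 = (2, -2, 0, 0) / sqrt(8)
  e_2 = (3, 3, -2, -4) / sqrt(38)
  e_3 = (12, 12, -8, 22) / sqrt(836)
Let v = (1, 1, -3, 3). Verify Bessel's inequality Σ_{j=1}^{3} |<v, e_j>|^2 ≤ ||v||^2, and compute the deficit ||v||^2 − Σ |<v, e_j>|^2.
Σ |<v, e_j>|^2 = 171/11; ||v||^2 = 20; deficit = 49/11

Write each e_j = u_j / sqrt(<u_j, u_j>) where u_j is the displayed integer vector. Then <v, e_j> = <v, u_j> / sqrt(<u_j, u_j>), so |<v, e_j>|^2 = <v, u_j>^2 / <u_j, u_j>.
Coefficients: <v, e_1> = 0/sqrt(8), <v, e_2> = 0/sqrt(38), <v, e_3> = 114/sqrt(836).
Square and sum: Σ |<v, e_j>|^2 = 171/11.
Compute ||v||^2 = v·v = 20.
Deficit = 20 − 171/11 = 49/11 ≥ 0, confirming Bessel's inequality. (The deficit equals ||v − Σ <v,e_j> e_j||^2, the squared distance from v to span{e_j}.)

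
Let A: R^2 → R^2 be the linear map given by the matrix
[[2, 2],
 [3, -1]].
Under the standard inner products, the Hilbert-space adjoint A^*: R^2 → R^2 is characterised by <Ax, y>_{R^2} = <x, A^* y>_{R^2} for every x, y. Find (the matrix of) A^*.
A^* = A^T =
[[2, 3],
 [2, -1]]

For real matrices with standard dot products, the defining identity <Ax, y> = <x, A^* y> gives (Ax)^T y = x^T (A^*) y, i.e. x^T A^T y = x^T (A^*) y. Since this holds for all x, y, we must have A^* = A^T. Therefore
A^* =
[[2, 3],
 [2, -1]].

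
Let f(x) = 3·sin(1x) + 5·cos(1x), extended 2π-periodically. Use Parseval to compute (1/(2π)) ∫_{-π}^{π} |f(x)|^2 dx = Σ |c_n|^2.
Σ |c_n|^2 = 17

Expand |f|^2 and use orthogonality of {sin(nx), cos(mx)} on [-π, π]:
  ∫_{-π}^{π} sin(nx)^2 dx = π, ∫ cos(mx)^2 dx = π, and cross terms integrate to 0.
So ∫_{-π}^{π} f(x)^2 dx = 3^2 · π + 5^2 · π = (9 + 25)π.
Divide by 2π: (9 + 25)/2 = 17.
By Parseval, this equals Σ |c_n|^2.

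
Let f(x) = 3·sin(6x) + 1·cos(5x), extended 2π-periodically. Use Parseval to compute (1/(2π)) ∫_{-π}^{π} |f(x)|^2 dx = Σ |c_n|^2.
Σ |c_n|^2 = 5

Expand |f|^2 and use orthogonality of {sin(nx), cos(mx)} on [-π, π]:
  ∫_{-π}^{π} sin(nx)^2 dx = π, ∫ cos(mx)^2 dx = π, and cross terms integrate to 0.
So ∫_{-π}^{π} f(x)^2 dx = 3^2 · π + 1^2 · π = (9 + 1)π.
Divide by 2π: (9 + 1)/2 = 5.
By Parseval, this equals Σ |c_n|^2.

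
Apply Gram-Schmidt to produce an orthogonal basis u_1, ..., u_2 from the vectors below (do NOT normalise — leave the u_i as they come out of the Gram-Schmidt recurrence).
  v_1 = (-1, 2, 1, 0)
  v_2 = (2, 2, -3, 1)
Orthogonal basis:
  u_1 = (-1, 2, 1, 0)
  u_2 = (11/6, 7/3, -17/6, 1)

Apply the Gram-Schmidt recurrence
  u_1 = v_1
  u_i = v_i − Σ_{j<i} ((v_i · u_j) / (u_j · u_j)) · u_j.

Step by step this gives:
  u_1 = (-1, 2, 1, 0)
  u_2 = (11/6, 7/3, -17/6, 1)

Orthogonality check:
  u_2 · u_1 = 0 (should be 0)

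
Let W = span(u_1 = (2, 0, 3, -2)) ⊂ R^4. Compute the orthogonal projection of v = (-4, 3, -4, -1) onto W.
proj_W(v) = (-36/17, 0, -54/17, 36/17)

Set up U = [u_1 | ... | u_1] ∈ R^(4×1). The projector onto W = col(U) is P = U (U^T U)^(-1) U^T.
Compute U^T U =
  [17],
and U^T v = (-18).
Solve U^T U · c = U^T v for the coefficients: c = (-18/17). The projection is proj_W(v) = U c.
Check: (v - proj_W(v)) · u_1 = 0  (should be 0).
Result: proj_W(v) = (-36/17, 0, -54/17, 36/17).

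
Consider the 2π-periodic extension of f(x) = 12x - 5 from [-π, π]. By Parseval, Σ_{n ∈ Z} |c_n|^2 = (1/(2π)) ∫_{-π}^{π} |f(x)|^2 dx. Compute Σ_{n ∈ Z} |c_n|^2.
Σ |c_n|^2 = 48π^2 + 25

Expand and integrate term by term over [-π, π]:
  ∫ (12x)^2 dx = 144·(2π^3/3); ∫ 2·12·(-5)·x dx = 0 (odd integrand); ∫ (-5)^2 dx = 25·2π.
So (1/(2π)) ∫_{-π}^{π} (12x - 5)^2 dx = 144π^2/3 + 25 = 48π^2 + 25.
Parseval ⇒ Σ |c_n|^2 = 48π^2 + 25.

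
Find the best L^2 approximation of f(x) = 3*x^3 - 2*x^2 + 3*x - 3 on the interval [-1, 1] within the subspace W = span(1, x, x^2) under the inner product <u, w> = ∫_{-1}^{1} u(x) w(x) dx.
g(x) = -2*x^2 + 24*x/5 - 3

The best approximation g ∈ W is the orthogonal projection of f onto W. Writing g = a_0 + a_1 x + a_2 x^2, the coefficients solve the normal equations G · a = b where
  G_{ij} = <φ_i, φ_j> and b_i = <f, φ_i>, with φ_0 = 1, φ_1 = x, φ_2 = x^2.
G =
  [2, 0, 2/3]
  [0, 2/3, 0]
  [2/3, 0, 2/5],
b = (-22/3, 16/5, -14/5).
Solving gives a_0 = -3, a_1 = 24/5, a_2 = -2, so
  g(x) = -2*x^2 + 24*x/5 - 3.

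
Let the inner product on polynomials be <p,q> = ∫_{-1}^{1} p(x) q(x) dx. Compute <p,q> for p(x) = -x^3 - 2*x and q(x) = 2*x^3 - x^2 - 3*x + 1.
<p,q> = 106/35

Expand the product: p(x)·q(x) = -2*x^6 + x^5 - x^4 + x^3 + 6*x^2 - 2*x.
∫_{-1}^{1} of each monomial x^k gives [2/(k+1) if k even, 0 if k odd]. Integrating term-by-term (or equivalently evaluating the antiderivative F(x) = -2*x^7/7 + x^6/6 - x^5/5 + x^4/4 + 2*x^3 - x^2 at the endpoints):
  F(1) − F(−1) = 391/420 − (-881/420) = 106/35.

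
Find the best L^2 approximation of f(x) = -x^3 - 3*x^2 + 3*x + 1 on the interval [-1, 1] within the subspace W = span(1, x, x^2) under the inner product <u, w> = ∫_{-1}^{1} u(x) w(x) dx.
g(x) = -3*x^2 + 12*x/5 + 1

The best approximation g ∈ W is the orthogonal projection of f onto W. Writing g = a_0 + a_1 x + a_2 x^2, the coefficients solve the normal equations G · a = b where
  G_{ij} = <φ_i, φ_j> and b_i = <f, φ_i>, with φ_0 = 1, φ_1 = x, φ_2 = x^2.
G =
  [2, 0, 2/3]
  [0, 2/3, 0]
  [2/3, 0, 2/5],
b = (0, 8/5, -8/15).
Solving gives a_0 = 1, a_1 = 12/5, a_2 = -3, so
  g(x) = -3*x^2 + 12*x/5 + 1.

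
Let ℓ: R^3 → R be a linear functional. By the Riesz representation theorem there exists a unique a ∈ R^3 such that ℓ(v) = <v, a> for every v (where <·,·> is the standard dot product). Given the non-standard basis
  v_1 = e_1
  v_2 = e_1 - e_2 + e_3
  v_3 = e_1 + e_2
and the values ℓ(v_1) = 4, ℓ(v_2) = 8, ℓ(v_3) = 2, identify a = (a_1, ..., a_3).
a = (4, -2, 2)

Write a = (a_1, ..., a_3) in the standard basis. For each basis vector v_i, ℓ(v_i) = <v_i, a> is a linear equation in the a_j's. Collect the n equations into a matrix system V a = ℓ, where row i of V is v_i (expressed in the standard basis). Since V is invertible (lower-triangular with 1s on the diagonal, up to permutation), solve by back-substitution:
  V =
[[1, 0, 0],
 [1, -1, 1],
 [1, 1, 0]]
  V a = (4, 8, 2)
Solving gives a = (4, -2, 2).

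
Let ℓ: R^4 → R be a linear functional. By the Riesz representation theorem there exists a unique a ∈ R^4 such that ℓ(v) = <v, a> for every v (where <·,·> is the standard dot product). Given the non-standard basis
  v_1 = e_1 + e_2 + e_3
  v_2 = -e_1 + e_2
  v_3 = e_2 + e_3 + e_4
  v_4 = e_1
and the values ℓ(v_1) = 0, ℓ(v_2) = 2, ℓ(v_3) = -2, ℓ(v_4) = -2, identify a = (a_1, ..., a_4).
a = (-2, 0, 2, -4)

Write a = (a_1, ..., a_4) in the standard basis. For each basis vector v_i, ℓ(v_i) = <v_i, a> is a linear equation in the a_j's. Collect the n equations into a matrix system V a = ℓ, where row i of V is v_i (expressed in the standard basis). Since V is invertible (lower-triangular with 1s on the diagonal, up to permutation), solve by back-substitution:
  V =
[[1, 1, 1, 0],
 [-1, 1, 0, 0],
 [0, 1, 1, 1],
 [1, 0, 0, 0]]
  V a = (0, 2, -2, -2)
Solving gives a = (-2, 0, 2, -4).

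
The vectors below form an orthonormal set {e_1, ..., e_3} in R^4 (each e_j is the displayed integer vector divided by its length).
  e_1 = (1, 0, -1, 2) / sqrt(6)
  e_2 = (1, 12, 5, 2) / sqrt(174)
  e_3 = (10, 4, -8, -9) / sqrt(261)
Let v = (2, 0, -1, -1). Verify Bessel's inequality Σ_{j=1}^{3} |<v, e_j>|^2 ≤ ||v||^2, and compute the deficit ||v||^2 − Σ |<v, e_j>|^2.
Σ |<v, e_j>|^2 = 50/9; ||v||^2 = 6; deficit = 4/9

Write each e_j = u_j / sqrt(<u_j, u_j>) where u_j is the displayed integer vector. Then <v, e_j> = <v, u_j> / sqrt(<u_j, u_j>), so |<v, e_j>|^2 = <v, u_j>^2 / <u_j, u_j>.
Coefficients: <v, e_1> = 1/sqrt(6), <v, e_2> = -5/sqrt(174), <v, e_3> = 37/sqrt(261).
Square and sum: Σ |<v, e_j>|^2 = 50/9.
Compute ||v||^2 = v·v = 6.
Deficit = 6 − 50/9 = 4/9 ≥ 0, confirming Bessel's inequality. (The deficit equals ||v − Σ <v,e_j> e_j||^2, the squared distance from v to span{e_j}.)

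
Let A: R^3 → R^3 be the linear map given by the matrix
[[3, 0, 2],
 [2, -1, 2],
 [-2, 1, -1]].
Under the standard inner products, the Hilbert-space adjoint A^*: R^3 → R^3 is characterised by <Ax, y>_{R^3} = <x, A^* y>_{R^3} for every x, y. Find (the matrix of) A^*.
A^* = A^T =
[[3, 2, -2],
 [0, -1, 1],
 [2, 2, -1]]

For real matrices with standard dot products, the defining identity <Ax, y> = <x, A^* y> gives (Ax)^T y = x^T (A^*) y, i.e. x^T A^T y = x^T (A^*) y. Since this holds for all x, y, we must have A^* = A^T. Therefore
A^* =
[[3, 2, -2],
 [0, -1, 1],
 [2, 2, -1]].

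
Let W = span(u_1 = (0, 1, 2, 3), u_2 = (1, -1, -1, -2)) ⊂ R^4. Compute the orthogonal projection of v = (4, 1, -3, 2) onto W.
proj_W(v) = (37/17, -12/17, 13/17, 1/17)

Set up U = [u_1 | ... | u_2] ∈ R^(4×2). The projector onto W = col(U) is P = U (U^T U)^(-1) U^T.
Compute U^T U =
  [14, -9]
  [-9, 7],
and U^T v = (1, 2).
Solve U^T U · c = U^T v for the coefficients: c = (25/17, 37/17). The projection is proj_W(v) = U c.
Check: (v - proj_W(v)) · u_1 = 0  (should be 0).
Check: (v - proj_W(v)) · u_2 = 0  (should be 0).
Result: proj_W(v) = (37/17, -12/17, 13/17, 1/17).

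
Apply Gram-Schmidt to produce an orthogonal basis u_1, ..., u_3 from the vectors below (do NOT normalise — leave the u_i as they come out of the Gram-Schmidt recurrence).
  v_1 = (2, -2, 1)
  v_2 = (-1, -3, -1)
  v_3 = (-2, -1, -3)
Orthogonal basis:
  u_1 = (2, -2, 1)
  u_2 = (-5/3, -7/3, -4/3)
  u_3 = (13/18, 13/90, -52/45)

Apply the Gram-Schmidt recurrence
  u_1 = v_1
  u_i = v_i − Σ_{j<i} ((v_i · u_j) / (u_j · u_j)) · u_j.

Step by step this gives:
  u_1 = (2, -2, 1)
  u_2 = (-5/3, -7/3, -4/3)
  u_3 = (13/18, 13/90, -52/45)

Orthogonality check:
  u_2 · u_1 = 0 (should be 0)
  u_3 · u_1 = 0 (should be 0)
  u_3 · u_2 = 0 (should be 0)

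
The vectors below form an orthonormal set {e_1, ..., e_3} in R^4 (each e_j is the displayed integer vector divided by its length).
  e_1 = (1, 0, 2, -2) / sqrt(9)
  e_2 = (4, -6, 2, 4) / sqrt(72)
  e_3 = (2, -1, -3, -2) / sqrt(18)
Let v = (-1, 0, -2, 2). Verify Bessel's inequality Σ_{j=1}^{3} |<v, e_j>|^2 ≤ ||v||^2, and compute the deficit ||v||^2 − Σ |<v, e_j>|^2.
Σ |<v, e_j>|^2 = 9; ||v||^2 = 9; deficit = 0

Write each e_j = u_j / sqrt(<u_j, u_j>) where u_j is the displayed integer vector. Then <v, e_j> = <v, u_j> / sqrt(<u_j, u_j>), so |<v, e_j>|^2 = <v, u_j>^2 / <u_j, u_j>.
Coefficients: <v, e_1> = -9/sqrt(9), <v, e_2> = 0/sqrt(72), <v, e_3> = 0/sqrt(18).
Square and sum: Σ |<v, e_j>|^2 = 9.
Compute ||v||^2 = v·v = 9.
Deficit = 9 − 9 = 0 ≥ 0, confirming Bessel's inequality. (The deficit equals ||v − Σ <v,e_j> e_j||^2, the squared distance from v to span{e_j}.)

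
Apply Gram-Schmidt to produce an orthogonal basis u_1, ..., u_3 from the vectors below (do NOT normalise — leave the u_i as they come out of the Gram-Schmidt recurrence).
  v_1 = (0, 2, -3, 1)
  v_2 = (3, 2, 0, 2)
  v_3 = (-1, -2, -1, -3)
Orthogonal basis:
  u_1 = (0, 2, -3, 1)
  u_2 = (3, 8/7, 9/7, 11/7)
  u_3 = (136/101, -54/101, -86/101, -150/101)

Apply the Gram-Schmidt recurrence
  u_1 = v_1
  u_i = v_i − Σ_{j<i} ((v_i · u_j) / (u_j · u_j)) · u_j.

Step by step this gives:
  u_1 = (0, 2, -3, 1)
  u_2 = (3, 8/7, 9/7, 11/7)
  u_3 = (136/101, -54/101, -86/101, -150/101)

Orthogonality check:
  u_2 · u_1 = 0 (should be 0)
  u_3 · u_1 = 0 (should be 0)
  u_3 · u_2 = 0 (should be 0)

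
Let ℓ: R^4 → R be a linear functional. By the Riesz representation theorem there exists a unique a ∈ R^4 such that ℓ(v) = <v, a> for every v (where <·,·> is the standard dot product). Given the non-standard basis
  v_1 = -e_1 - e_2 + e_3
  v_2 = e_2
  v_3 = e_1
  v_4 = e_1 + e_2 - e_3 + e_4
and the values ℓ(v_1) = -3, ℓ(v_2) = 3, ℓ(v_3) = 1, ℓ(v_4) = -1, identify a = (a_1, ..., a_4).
a = (1, 3, 1, -4)

Write a = (a_1, ..., a_4) in the standard basis. For each basis vector v_i, ℓ(v_i) = <v_i, a> is a linear equation in the a_j's. Collect the n equations into a matrix system V a = ℓ, where row i of V is v_i (expressed in the standard basis). Since V is invertible (lower-triangular with 1s on the diagonal, up to permutation), solve by back-substitution:
  V =
[[-1, -1, 1, 0],
 [0, 1, 0, 0],
 [1, 0, 0, 0],
 [1, 1, -1, 1]]
  V a = (-3, 3, 1, -1)
Solving gives a = (1, 3, 1, -4).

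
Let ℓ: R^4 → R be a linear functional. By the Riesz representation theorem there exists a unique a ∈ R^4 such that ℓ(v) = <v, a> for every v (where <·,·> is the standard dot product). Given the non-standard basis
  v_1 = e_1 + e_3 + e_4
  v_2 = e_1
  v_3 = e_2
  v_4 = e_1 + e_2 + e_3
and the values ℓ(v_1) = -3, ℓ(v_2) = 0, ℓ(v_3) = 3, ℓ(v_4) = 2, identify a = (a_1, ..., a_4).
a = (0, 3, -1, -2)

Write a = (a_1, ..., a_4) in the standard basis. For each basis vector v_i, ℓ(v_i) = <v_i, a> is a linear equation in the a_j's. Collect the n equations into a matrix system V a = ℓ, where row i of V is v_i (expressed in the standard basis). Since V is invertible (lower-triangular with 1s on the diagonal, up to permutation), solve by back-substitution:
  V =
[[1, 0, 1, 1],
 [1, 0, 0, 0],
 [0, 1, 0, 0],
 [1, 1, 1, 0]]
  V a = (-3, 0, 3, 2)
Solving gives a = (0, 3, -1, -2).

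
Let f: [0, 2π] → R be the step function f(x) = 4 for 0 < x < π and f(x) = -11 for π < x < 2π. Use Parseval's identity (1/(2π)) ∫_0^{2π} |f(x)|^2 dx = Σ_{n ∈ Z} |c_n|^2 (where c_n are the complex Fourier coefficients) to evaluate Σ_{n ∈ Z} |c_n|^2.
Σ |c_n|^2 = 137/2

Parseval equates the L^2 energy of f (normalised by 1/(2π)) with the ℓ^2 sum of its Fourier coefficients: (1/(2π)) ∫_0^{2π} |f|^2 = Σ |c_n|^2.
Compute the left side: (1/(2π)) [∫_0^π 4^2 dx + ∫_π^{2π} (-11)^2 dx] = (1/(2π)) · (16π + 121π) = (16 + 121)/2 = 137/2.
So Σ_{n ∈ Z} |c_n|^2 = 137/2.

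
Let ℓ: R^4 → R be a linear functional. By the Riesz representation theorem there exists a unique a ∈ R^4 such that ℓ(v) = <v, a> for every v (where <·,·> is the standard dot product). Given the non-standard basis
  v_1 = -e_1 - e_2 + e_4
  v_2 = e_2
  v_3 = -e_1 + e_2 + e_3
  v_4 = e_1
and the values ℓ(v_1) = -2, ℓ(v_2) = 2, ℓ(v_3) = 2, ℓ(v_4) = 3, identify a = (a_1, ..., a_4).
a = (3, 2, 3, 3)

Write a = (a_1, ..., a_4) in the standard basis. For each basis vector v_i, ℓ(v_i) = <v_i, a> is a linear equation in the a_j's. Collect the n equations into a matrix system V a = ℓ, where row i of V is v_i (expressed in the standard basis). Since V is invertible (lower-triangular with 1s on the diagonal, up to permutation), solve by back-substitution:
  V =
[[-1, -1, 0, 1],
 [0, 1, 0, 0],
 [-1, 1, 1, 0],
 [1, 0, 0, 0]]
  V a = (-2, 2, 2, 3)
Solving gives a = (3, 2, 3, 3).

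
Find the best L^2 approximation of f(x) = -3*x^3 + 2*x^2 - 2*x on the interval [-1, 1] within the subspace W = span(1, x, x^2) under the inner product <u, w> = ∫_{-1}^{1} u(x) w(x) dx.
g(x) = 2*x^2 - 19*x/5

The best approximation g ∈ W is the orthogonal projection of f onto W. Writing g = a_0 + a_1 x + a_2 x^2, the coefficients solve the normal equations G · a = b where
  G_{ij} = <φ_i, φ_j> and b_i = <f, φ_i>, with φ_0 = 1, φ_1 = x, φ_2 = x^2.
G =
  [2, 0, 2/3]
  [0, 2/3, 0]
  [2/3, 0, 2/5],
b = (4/3, -38/15, 4/5).
Solving gives a_0 = 0, a_1 = -19/5, a_2 = 2, so
  g(x) = 2*x^2 - 19*x/5.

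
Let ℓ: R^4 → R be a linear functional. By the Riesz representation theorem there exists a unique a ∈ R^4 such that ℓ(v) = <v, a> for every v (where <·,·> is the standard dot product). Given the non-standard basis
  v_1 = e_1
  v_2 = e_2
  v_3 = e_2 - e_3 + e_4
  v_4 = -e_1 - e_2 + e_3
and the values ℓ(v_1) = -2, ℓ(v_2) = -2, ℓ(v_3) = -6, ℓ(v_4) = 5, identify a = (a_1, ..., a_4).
a = (-2, -2, 1, -3)

Write a = (a_1, ..., a_4) in the standard basis. For each basis vector v_i, ℓ(v_i) = <v_i, a> is a linear equation in the a_j's. Collect the n equations into a matrix system V a = ℓ, where row i of V is v_i (expressed in the standard basis). Since V is invertible (lower-triangular with 1s on the diagonal, up to permutation), solve by back-substitution:
  V =
[[1, 0, 0, 0],
 [0, 1, 0, 0],
 [0, 1, -1, 1],
 [-1, -1, 1, 0]]
  V a = (-2, -2, -6, 5)
Solving gives a = (-2, -2, 1, -3).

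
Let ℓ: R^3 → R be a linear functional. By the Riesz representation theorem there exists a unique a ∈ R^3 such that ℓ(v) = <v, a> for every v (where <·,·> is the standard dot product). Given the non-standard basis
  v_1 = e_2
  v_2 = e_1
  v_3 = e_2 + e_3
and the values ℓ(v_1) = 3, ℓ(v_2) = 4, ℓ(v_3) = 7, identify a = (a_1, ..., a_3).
a = (4, 3, 4)

Write a = (a_1, ..., a_3) in the standard basis. For each basis vector v_i, ℓ(v_i) = <v_i, a> is a linear equation in the a_j's. Collect the n equations into a matrix system V a = ℓ, where row i of V is v_i (expressed in the standard basis). Since V is invertible (lower-triangular with 1s on the diagonal, up to permutation), solve by back-substitution:
  V =
[[0, 1, 0],
 [1, 0, 0],
 [0, 1, 1]]
  V a = (3, 4, 7)
Solving gives a = (4, 3, 4).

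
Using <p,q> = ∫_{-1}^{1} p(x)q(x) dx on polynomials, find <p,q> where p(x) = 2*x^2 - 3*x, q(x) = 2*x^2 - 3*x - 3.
<p,q> = 18/5

Expand the product: p(x)·q(x) = 4*x^4 - 12*x^3 + 3*x^2 + 9*x.
∫_{-1}^{1} of each monomial x^k gives [2/(k+1) if k even, 0 if k odd]. Integrating term-by-term (or equivalently evaluating the antiderivative F(x) = 4*x^5/5 - 3*x^4 + x^3 + 9*x^2/2 at the endpoints):
  F(1) − F(−1) = 33/10 − (-3/10) = 18/5.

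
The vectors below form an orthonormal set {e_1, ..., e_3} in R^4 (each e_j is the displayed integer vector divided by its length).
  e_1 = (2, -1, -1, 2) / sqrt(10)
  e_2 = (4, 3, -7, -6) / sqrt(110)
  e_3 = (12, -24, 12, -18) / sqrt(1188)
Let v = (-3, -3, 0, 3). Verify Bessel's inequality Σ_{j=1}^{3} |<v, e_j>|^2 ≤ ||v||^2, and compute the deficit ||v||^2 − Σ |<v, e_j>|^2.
Σ |<v, e_j>|^2 = 15; ||v||^2 = 27; deficit = 12

Write each e_j = u_j / sqrt(<u_j, u_j>) where u_j is the displayed integer vector. Then <v, e_j> = <v, u_j> / sqrt(<u_j, u_j>), so |<v, e_j>|^2 = <v, u_j>^2 / <u_j, u_j>.
Coefficients: <v, e_1> = 3/sqrt(10), <v, e_2> = -39/sqrt(110), <v, e_3> = -18/sqrt(1188).
Square and sum: Σ |<v, e_j>|^2 = 15.
Compute ||v||^2 = v·v = 27.
Deficit = 27 − 15 = 12 ≥ 0, confirming Bessel's inequality. (The deficit equals ||v − Σ <v,e_j> e_j||^2, the squared distance from v to span{e_j}.)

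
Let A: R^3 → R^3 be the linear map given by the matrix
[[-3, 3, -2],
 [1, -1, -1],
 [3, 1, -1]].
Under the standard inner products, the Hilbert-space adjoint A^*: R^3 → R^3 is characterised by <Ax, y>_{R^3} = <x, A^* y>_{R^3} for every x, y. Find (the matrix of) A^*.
A^* = A^T =
[[-3, 1, 3],
 [3, -1, 1],
 [-2, -1, -1]]

For real matrices with standard dot products, the defining identity <Ax, y> = <x, A^* y> gives (Ax)^T y = x^T (A^*) y, i.e. x^T A^T y = x^T (A^*) y. Since this holds for all x, y, we must have A^* = A^T. Therefore
A^* =
[[-3, 1, 3],
 [3, -1, 1],
 [-2, -1, -1]].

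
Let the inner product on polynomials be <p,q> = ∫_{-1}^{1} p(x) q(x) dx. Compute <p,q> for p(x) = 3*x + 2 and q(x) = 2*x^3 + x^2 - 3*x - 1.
<p,q> = -94/15

Expand the product: p(x)·q(x) = 6*x^4 + 7*x^3 - 7*x^2 - 9*x - 2.
∫_{-1}^{1} of each monomial x^k gives [2/(k+1) if k even, 0 if k odd]. Integrating term-by-term (or equivalently evaluating the antiderivative F(x) = 6*x^5/5 + 7*x^4/4 - 7*x^3/3 - 9*x^2/2 - 2*x at the endpoints):
  F(1) − F(−1) = -353/60 − (23/60) = -94/15.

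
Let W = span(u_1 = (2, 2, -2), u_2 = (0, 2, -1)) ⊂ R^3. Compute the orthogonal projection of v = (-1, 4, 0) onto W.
proj_W(v) = (-3/2, 7/2, -1)

Set up U = [u_1 | ... | u_2] ∈ R^(3×2). The projector onto W = col(U) is P = U (U^T U)^(-1) U^T.
Compute U^T U =
  [12, 6]
  [6, 5],
and U^T v = (6, 8).
Solve U^T U · c = U^T v for the coefficients: c = (-3/4, 5/2). The projection is proj_W(v) = U c.
Check: (v - proj_W(v)) · u_1 = 0  (should be 0).
Check: (v - proj_W(v)) · u_2 = 0  (should be 0).
Result: proj_W(v) = (-3/2, 7/2, -1).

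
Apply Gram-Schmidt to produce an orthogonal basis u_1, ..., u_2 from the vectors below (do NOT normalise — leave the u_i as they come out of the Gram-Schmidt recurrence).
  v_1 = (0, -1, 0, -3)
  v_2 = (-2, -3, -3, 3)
Orthogonal basis:
  u_1 = (0, -1, 0, -3)
  u_2 = (-2, -18/5, -3, 6/5)

Apply the Gram-Schmidt recurrence
  u_1 = v_1
  u_i = v_i − Σ_{j<i} ((v_i · u_j) / (u_j · u_j)) · u_j.

Step by step this gives:
  u_1 = (0, -1, 0, -3)
  u_2 = (-2, -18/5, -3, 6/5)

Orthogonality check:
  u_2 · u_1 = 0 (should be 0)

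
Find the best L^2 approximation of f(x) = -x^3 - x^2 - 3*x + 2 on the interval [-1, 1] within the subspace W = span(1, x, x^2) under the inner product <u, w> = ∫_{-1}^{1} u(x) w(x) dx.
g(x) = -x^2 - 18*x/5 + 2

The best approximation g ∈ W is the orthogonal projection of f onto W. Writing g = a_0 + a_1 x + a_2 x^2, the coefficients solve the normal equations G · a = b where
  G_{ij} = <φ_i, φ_j> and b_i = <f, φ_i>, with φ_0 = 1, φ_1 = x, φ_2 = x^2.
G =
  [2, 0, 2/3]
  [0, 2/3, 0]
  [2/3, 0, 2/5],
b = (10/3, -12/5, 14/15).
Solving gives a_0 = 2, a_1 = -18/5, a_2 = -1, so
  g(x) = -x^2 - 18*x/5 + 2.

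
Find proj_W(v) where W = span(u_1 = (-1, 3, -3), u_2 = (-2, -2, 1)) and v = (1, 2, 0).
proj_W(v) = (155/122, 167/122, -44/61)

Set up U = [u_1 | ... | u_2] ∈ R^(3×2). The projector onto W = col(U) is P = U (U^T U)^(-1) U^T.
Compute U^T U =
  [19, -7]
  [-7, 9],
and U^T v = (5, -6).
Solve U^T U · c = U^T v for the coefficients: c = (3/122, -79/122). The projection is proj_W(v) = U c.
Check: (v - proj_W(v)) · u_1 = 0  (should be 0).
Check: (v - proj_W(v)) · u_2 = 0  (should be 0).
Result: proj_W(v) = (155/122, 167/122, -44/61).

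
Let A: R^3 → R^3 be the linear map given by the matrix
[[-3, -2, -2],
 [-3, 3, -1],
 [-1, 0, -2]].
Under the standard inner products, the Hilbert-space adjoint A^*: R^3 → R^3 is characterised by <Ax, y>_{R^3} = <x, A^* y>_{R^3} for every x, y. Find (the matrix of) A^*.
A^* = A^T =
[[-3, -3, -1],
 [-2, 3, 0],
 [-2, -1, -2]]

For real matrices with standard dot products, the defining identity <Ax, y> = <x, A^* y> gives (Ax)^T y = x^T (A^*) y, i.e. x^T A^T y = x^T (A^*) y. Since this holds for all x, y, we must have A^* = A^T. Therefore
A^* =
[[-3, -3, -1],
 [-2, 3, 0],
 [-2, -1, -2]].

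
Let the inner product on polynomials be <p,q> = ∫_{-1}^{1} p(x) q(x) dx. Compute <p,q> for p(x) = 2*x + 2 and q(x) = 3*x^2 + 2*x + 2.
<p,q> = 44/3

Expand the product: p(x)·q(x) = 6*x^3 + 10*x^2 + 8*x + 4.
∫_{-1}^{1} of each monomial x^k gives [2/(k+1) if k even, 0 if k odd]. Integrating term-by-term (or equivalently evaluating the antiderivative F(x) = 3*x^4/2 + 10*x^3/3 + 4*x^2 + 4*x at the endpoints):
  F(1) − F(−1) = 77/6 − (-11/6) = 44/3.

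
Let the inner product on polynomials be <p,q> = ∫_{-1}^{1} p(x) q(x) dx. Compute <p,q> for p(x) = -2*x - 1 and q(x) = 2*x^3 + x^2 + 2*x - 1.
<p,q> = -44/15

Expand the product: p(x)·q(x) = -4*x^4 - 4*x^3 - 5*x^2 + 1.
∫_{-1}^{1} of each monomial x^k gives [2/(k+1) if k even, 0 if k odd]. Integrating term-by-term (or equivalently evaluating the antiderivative F(x) = -4*x^5/5 - x^4 - 5*x^3/3 + x at the endpoints):
  F(1) − F(−1) = -37/15 − (7/15) = -44/15.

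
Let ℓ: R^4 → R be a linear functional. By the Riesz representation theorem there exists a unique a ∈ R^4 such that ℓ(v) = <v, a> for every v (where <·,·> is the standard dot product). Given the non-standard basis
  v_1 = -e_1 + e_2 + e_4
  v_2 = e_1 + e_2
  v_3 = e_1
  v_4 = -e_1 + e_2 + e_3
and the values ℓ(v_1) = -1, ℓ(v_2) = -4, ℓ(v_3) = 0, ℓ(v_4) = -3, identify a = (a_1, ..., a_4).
a = (0, -4, 1, 3)

Write a = (a_1, ..., a_4) in the standard basis. For each basis vector v_i, ℓ(v_i) = <v_i, a> is a linear equation in the a_j's. Collect the n equations into a matrix system V a = ℓ, where row i of V is v_i (expressed in the standard basis). Since V is invertible (lower-triangular with 1s on the diagonal, up to permutation), solve by back-substitution:
  V =
[[-1, 1, 0, 1],
 [1, 1, 0, 0],
 [1, 0, 0, 0],
 [-1, 1, 1, 0]]
  V a = (-1, -4, 0, -3)
Solving gives a = (0, -4, 1, 3).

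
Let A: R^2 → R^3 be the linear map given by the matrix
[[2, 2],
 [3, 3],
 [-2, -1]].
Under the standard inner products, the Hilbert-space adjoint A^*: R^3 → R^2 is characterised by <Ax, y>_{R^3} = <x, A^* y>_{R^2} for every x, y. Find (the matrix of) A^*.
A^* = A^T =
[[2, 3, -2],
 [2, 3, -1]]

For real matrices with standard dot products, the defining identity <Ax, y> = <x, A^* y> gives (Ax)^T y = x^T (A^*) y, i.e. x^T A^T y = x^T (A^*) y. Since this holds for all x, y, we must have A^* = A^T. Therefore
A^* =
[[2, 3, -2],
 [2, 3, -1]].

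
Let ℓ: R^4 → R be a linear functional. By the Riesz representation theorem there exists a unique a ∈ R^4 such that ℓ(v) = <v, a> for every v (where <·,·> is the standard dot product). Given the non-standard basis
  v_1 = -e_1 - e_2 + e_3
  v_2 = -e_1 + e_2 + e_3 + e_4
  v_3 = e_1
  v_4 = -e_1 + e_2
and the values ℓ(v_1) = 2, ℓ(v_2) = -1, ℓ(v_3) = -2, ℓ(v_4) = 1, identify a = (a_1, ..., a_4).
a = (-2, -1, -1, -1)

Write a = (a_1, ..., a_4) in the standard basis. For each basis vector v_i, ℓ(v_i) = <v_i, a> is a linear equation in the a_j's. Collect the n equations into a matrix system V a = ℓ, where row i of V is v_i (expressed in the standard basis). Since V is invertible (lower-triangular with 1s on the diagonal, up to permutation), solve by back-substitution:
  V =
[[-1, -1, 1, 0],
 [-1, 1, 1, 1],
 [1, 0, 0, 0],
 [-1, 1, 0, 0]]
  V a = (2, -1, -2, 1)
Solving gives a = (-2, -1, -1, -1).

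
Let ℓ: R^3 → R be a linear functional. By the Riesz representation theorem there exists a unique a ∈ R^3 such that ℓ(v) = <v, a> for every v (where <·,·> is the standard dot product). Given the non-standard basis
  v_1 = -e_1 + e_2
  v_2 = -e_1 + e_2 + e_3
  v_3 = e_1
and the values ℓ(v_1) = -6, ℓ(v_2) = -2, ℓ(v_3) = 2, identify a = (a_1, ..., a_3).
a = (2, -4, 4)

Write a = (a_1, ..., a_3) in the standard basis. For each basis vector v_i, ℓ(v_i) = <v_i, a> is a linear equation in the a_j's. Collect the n equations into a matrix system V a = ℓ, where row i of V is v_i (expressed in the standard basis). Since V is invertible (lower-triangular with 1s on the diagonal, up to permutation), solve by back-substitution:
  V =
[[-1, 1, 0],
 [-1, 1, 1],
 [1, 0, 0]]
  V a = (-6, -2, 2)
Solving gives a = (2, -4, 4).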